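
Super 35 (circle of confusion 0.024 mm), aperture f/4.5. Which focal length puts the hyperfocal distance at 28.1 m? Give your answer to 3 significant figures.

55.0 mm

From H = f²/(N·c) + f, with f ≪ H: f ≈ √(H·N·c) = √(28100 × 4.5 × 0.024) = √3034.8 ≈ 55.09 mm.
Exact: f² + N·c·f − N·c·H = 0 ⇒ f = (−N·c + √((N·c)² + 4·N·c·H))/2 = (−0.108 + √12139)/2 ≈ 55.035 mm ≈ 55.0 mm.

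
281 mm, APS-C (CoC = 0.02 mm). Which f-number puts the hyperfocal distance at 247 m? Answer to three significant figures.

Rearrange H = f²/(N·c) + f for N: N = f² / ((H − f)·c).
N = 281² / ((247000 − 281) × 0.02) = 78961 / 4934 ≈ 16.

f/16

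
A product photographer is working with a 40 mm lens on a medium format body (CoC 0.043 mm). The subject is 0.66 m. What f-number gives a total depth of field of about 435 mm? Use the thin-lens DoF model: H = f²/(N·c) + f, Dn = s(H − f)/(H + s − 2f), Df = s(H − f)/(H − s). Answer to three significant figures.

f/18

Write h = H − f = f²/(N·c). The thin-lens limits are Dn = s·h/(h + (s−f)) and Df = s·h/(h − (s−f)), so DoF = Df − Dn = 2·s·(s−f)·h / (h² − (s−f)²).
That is a quadratic in h: DoF·h² − 2·s·(s−f)·h − DoF·(s−f)² = 0 ⇒ h = (s−f)·(s + √(s² + DoF²)) / DoF = 620 × (660 + √(660² + 435²)) / 435 = 620 × (660 + 790.459) / 435 ≈ 2067.3 mm.
Then N = f²/(c·h) = 40² / (0.043 × 2067.3) = 1600 / 88.895 ≈ 18.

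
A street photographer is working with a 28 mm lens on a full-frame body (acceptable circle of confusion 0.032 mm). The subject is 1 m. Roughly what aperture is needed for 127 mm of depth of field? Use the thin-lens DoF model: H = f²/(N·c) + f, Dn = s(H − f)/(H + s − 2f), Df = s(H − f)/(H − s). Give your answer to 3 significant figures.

f/1.59

Write h = H − f = f²/(N·c). The thin-lens limits are Dn = s·h/(h + (s−f)) and Df = s·h/(h − (s−f)), so DoF = Df − Dn = 2·s·(s−f)·h / (h² − (s−f)²).
That is a quadratic in h: DoF·h² − 2·s·(s−f)·h − DoF·(s−f)² = 0 ⇒ h = (s−f)·(s + √(s² + DoF²)) / DoF = 972 × (1000 + √(1000² + 127²)) / 127 = 972 × (1000 + 1008.03) / 127 ≈ 15369 mm.
Then N = f²/(c·h) = 28² / (0.032 × 15369) = 784 / 491.79 ≈ 1.59.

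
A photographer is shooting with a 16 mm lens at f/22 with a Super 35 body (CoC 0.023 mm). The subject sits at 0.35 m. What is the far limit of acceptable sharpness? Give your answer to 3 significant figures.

1.03 m

Hyperfocal distance H = f²/(N·c) + f = 16²/(22 × 0.023) + 16 = 256/0.506 + 16 ≈ 521.9 mm ≈ 0.522 m.
Far limit Df = s·(H − f)/(H − s) = 350 × (521.9 − 16) / (521.9 − 350) = 350 × 505.9 / 171.9 ≈ 1029.9 mm ≈ 1.03 m.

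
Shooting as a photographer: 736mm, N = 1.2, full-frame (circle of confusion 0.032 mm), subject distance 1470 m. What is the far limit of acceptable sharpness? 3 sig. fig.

Hyperfocal distance H = f²/(N·c) + f = 736²/(1.2 × 0.032) + 736 = 541696/0.0384 + 736 ≈ 14107402.7 mm ≈ 14107 m.
Far limit Df = s·(H − f)/(H − s) = 1470000 × (14107402.7 − 736) / (14107402.7 − 1470000) = 1470000 × 14106666.7 / 12637402.7 ≈ 1640907 mm ≈ 1640 m.

1640 m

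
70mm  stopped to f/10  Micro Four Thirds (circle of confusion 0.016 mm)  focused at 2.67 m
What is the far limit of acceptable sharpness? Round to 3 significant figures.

Hyperfocal distance H = f²/(N·c) + f = 70²/(10 × 0.016) + 70 = 4900/0.16 + 70 ≈ 30695.0 mm ≈ 30.70 m.
Far limit Df = s·(H − f)/(H − s) = 2670 × (30695.0 − 70) / (30695.0 − 2670) = 2670 × 30625.0 / 28025.0 ≈ 2917.7 mm ≈ 2.92 m.

2.92 m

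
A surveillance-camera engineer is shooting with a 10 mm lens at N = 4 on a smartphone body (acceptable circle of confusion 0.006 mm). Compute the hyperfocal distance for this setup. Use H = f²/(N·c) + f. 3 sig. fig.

Hyperfocal distance H = f²/(N·c) + f = 10²/(4 × 0.006) + 10 = 100/0.024 + 10 ≈ 4176.7 mm ≈ 4.18 m.

4.18 m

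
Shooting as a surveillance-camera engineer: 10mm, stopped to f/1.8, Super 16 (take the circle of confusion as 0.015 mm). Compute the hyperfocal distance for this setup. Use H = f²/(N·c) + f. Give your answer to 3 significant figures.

3.71 m

Hyperfocal distance H = f²/(N·c) + f = 10²/(1.8 × 0.015) + 10 = 100/0.027 + 10 ≈ 3713.7 mm ≈ 3.71 m.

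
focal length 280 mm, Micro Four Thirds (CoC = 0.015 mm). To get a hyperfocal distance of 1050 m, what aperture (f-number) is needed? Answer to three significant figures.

Rearrange H = f²/(N·c) + f for N: N = f² / ((H − f)·c).
N = 280² / ((1050000 − 280) × 0.015) = 78400 / 15746 ≈ 4.98.

f/4.98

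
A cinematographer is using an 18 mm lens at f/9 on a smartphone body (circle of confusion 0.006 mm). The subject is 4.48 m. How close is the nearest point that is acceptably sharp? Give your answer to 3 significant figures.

2.57 m

Hyperfocal distance H = f²/(N·c) + f = 18²/(9 × 0.006) + 18 = 324/0.054 + 18 ≈ 6018.0 mm ≈ 6.018 m.
Near limit Dn = s·(H − f)/(H + s − 2f) = 4480 × (6018.0 − 18) / (6018.0 + 4480 − 2 × 18) = 4480 × 6000.0 / 10462.0 ≈ 2569.3 mm ≈ 2.57 m.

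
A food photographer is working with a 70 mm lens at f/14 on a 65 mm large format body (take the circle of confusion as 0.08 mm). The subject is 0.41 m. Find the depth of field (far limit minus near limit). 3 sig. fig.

64.1 mm

Hyperfocal distance H = f²/(N·c) + f = 70²/(14 × 0.08) + 70 = 4900/1.12 + 70 ≈ 4445.0 mm ≈ 4.445 m.
Near limit Dn = s·(H − f)/(H + s − 2f) = 410 × (4445.0 − 70) / (4445.0 + 410 − 2 × 70) = 410 × 4375.0 / 4715.0 ≈ 380.435 mm.
Far limit Df = s·(H − f)/(H − s) = 410 × (4445.0 − 70) / (4445.0 − 410) = 410 × 4375.0 / 4035.0 ≈ 444.548 mm.
Depth of field = Df − Dn = 444.548 − 380.435 ≈ 64.113 mm.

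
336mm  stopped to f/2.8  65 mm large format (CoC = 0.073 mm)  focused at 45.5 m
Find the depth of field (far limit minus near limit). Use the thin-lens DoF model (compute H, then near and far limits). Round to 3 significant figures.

7.49 m

Hyperfocal distance H = f²/(N·c) + f = 336²/(2.8 × 0.073) + 336 = 112896/0.2044 + 336 ≈ 552664.8 mm ≈ 552.7 m.
Near limit Dn = s·(H − f)/(H + s − 2f) = 45500 × (552664.8 − 336) / (552664.8 + 45500 − 2 × 336) = 45500 × 552328.8 / 597492.8 ≈ 42060.7 mm.
Far limit Df = s·(H − f)/(H − s) = 45500 × (552664.8 − 336) / (552664.8 − 45500) = 45500 × 552328.8 / 507164.8 ≈ 49551.9 mm.
Depth of field = Df − Dn = 49551.9 − 42060.7 ≈ 7491.2 mm ≈ 7.49 m.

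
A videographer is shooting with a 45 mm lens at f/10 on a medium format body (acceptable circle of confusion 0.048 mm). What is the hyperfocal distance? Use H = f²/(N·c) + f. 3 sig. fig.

Hyperfocal distance H = f²/(N·c) + f = 45²/(10 × 0.048) + 45 = 2025/0.48 + 45 ≈ 4263.8 mm ≈ 4.26 m.

4.26 m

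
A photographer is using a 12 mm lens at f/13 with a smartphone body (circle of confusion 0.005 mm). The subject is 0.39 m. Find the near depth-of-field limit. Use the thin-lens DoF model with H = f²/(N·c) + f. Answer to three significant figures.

Hyperfocal distance H = f²/(N·c) + f = 12²/(13 × 0.005) + 12 = 144/0.065 + 12 ≈ 2227.4 mm ≈ 2.227 m.
Near limit Dn = s·(H − f)/(H + s − 2f) = 390 × (2227.4 − 12) / (2227.4 + 390 − 2 × 12) = 390 × 2215.4 / 2593.4 ≈ 333.16 mm.

333 mm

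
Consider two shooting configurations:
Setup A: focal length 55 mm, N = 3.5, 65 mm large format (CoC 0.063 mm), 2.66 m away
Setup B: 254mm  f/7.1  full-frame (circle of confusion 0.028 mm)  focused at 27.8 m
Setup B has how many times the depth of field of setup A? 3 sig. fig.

Setup A: H = 55²/(3.5×0.063) + 55 ≈ 13773.8 mm; DoF = Df − Dn = 3283.5 − 2235.5 ≈ 1048.0 mm.
Setup B: H = 254²/(7.1×0.028) + 254 ≈ 324781.2 mm; DoF = Df − Dn = 30378.5 − 25624.9 ≈ 4753.6 mm.
Ratio = 4753.6 / 1048.0 ≈ 4.54.

4.54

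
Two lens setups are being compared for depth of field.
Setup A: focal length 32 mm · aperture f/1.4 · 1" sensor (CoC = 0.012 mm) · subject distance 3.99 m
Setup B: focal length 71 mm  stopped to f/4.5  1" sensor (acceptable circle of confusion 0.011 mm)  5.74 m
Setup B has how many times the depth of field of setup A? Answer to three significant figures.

1.23

Setup A: H = 32²/(1.4×0.012) + 32 ≈ 60984.4 mm; DoF = Df − Dn = 4267.09 − 3746.70 ≈ 520.39 mm.
Setup B: H = 71²/(4.5×0.011) + 71 ≈ 101909.4 mm; DoF = Df − Dn = 6078.36 − 5437.32 ≈ 641.04 mm.
Ratio = 641.04 / 520.39 ≈ 1.23.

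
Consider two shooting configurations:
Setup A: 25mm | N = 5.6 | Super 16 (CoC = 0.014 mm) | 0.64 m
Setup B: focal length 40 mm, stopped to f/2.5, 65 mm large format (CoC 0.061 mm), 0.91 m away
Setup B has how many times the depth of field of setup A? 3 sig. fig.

1.53

Setup A: H = 25²/(5.6×0.014) + 25 ≈ 7996.9 mm; DoF = Df − Dn = 693.501 − 594.163 ≈ 99.338 mm.
Setup B: H = 40²/(2.5×0.061) + 40 ≈ 10531.8 mm; DoF = Df − Dn = 992.28 − 840.32 ≈ 151.96 mm.
Ratio = 151.96 / 99.338 ≈ 1.53.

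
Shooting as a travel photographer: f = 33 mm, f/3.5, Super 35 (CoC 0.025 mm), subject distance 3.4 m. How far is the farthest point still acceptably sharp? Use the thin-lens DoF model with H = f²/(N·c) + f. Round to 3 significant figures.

4.66 m

Hyperfocal distance H = f²/(N·c) + f = 33²/(3.5 × 0.025) + 33 = 1089/0.0875 + 33 ≈ 12478.7 mm ≈ 12.48 m.
Far limit Df = s·(H − f)/(H − s) = 3400 × (12478.7 − 33) / (12478.7 − 3400) = 3400 × 12445.7 / 9078.7 ≈ 4660.9 mm ≈ 4.66 m.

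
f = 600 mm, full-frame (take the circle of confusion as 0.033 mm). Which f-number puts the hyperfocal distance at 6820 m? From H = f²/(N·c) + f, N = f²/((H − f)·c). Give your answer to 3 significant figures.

Rearrange H = f²/(N·c) + f for N: N = f² / ((H − f)·c).
N = 600² / ((6820000 − 600) × 0.033) = 360000 / 225040 ≈ 1.60.

f/1.60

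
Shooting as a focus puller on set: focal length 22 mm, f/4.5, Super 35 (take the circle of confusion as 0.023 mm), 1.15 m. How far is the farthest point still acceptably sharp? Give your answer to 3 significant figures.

1.52 m

Hyperfocal distance H = f²/(N·c) + f = 22²/(4.5 × 0.023) + 22 = 484/0.1035 + 22 ≈ 4698.3 mm ≈ 4.698 m.
Far limit Df = s·(H − f)/(H − s) = 1150 × (4698.3 − 22) / (4698.3 − 1150) = 1150 × 4676.3 / 3548.3 ≈ 1515.6 mm ≈ 1.52 m.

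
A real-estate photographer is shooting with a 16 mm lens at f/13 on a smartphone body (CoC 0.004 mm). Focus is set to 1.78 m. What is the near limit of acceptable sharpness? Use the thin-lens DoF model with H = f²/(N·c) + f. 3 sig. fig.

1.31 m

Hyperfocal distance H = f²/(N·c) + f = 16²/(13 × 0.004) + 16 = 256/0.052 + 16 ≈ 4939.1 mm ≈ 4.939 m.
Near limit Dn = s·(H − f)/(H + s − 2f) = 1780 × (4939.1 − 16) / (4939.1 + 1780 − 2 × 16) = 1780 × 4923.1 / 6687.1 ≈ 1310.4 mm ≈ 1.31 m.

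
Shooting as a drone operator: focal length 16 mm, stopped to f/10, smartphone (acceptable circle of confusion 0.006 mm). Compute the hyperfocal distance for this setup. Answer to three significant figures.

Hyperfocal distance H = f²/(N·c) + f = 16²/(10 × 0.006) + 16 = 256/0.06 + 16 ≈ 4282.7 mm ≈ 4.28 m.

4.28 m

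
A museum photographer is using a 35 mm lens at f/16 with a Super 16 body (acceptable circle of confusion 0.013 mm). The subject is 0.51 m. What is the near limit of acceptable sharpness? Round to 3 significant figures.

472 mm

Hyperfocal distance H = f²/(N·c) + f = 35²/(16 × 0.013) + 35 = 1225/0.208 + 35 ≈ 5924.4 mm ≈ 5.924 m.
Near limit Dn = s·(H − f)/(H + s − 2f) = 510 × (5924.4 − 35) / (5924.4 + 510 − 2 × 35) = 510 × 5889.4 / 6364.4 ≈ 471.94 mm.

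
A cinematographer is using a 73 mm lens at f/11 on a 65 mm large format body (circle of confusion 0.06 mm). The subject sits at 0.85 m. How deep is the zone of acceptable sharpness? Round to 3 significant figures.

Hyperfocal distance H = f²/(N·c) + f = 73²/(11 × 0.06) + 73 = 5329/0.66 + 73 ≈ 8147.2 mm ≈ 8.147 m.
Near limit Dn = s·(H − f)/(H + s − 2f) = 850 × (8147.2 − 73) / (8147.2 + 850 − 2 × 73) = 850 × 8074.2 / 8851.2 ≈ 775.38 mm.
Far limit Df = s·(H − f)/(H − s) = 850 × (8147.2 − 73) / (8147.2 − 850) = 850 × 8074.2 / 7297.2 ≈ 940.51 mm.
Depth of field = Df − Dn = 940.51 − 775.38 ≈ 165.13 mm.

165 mm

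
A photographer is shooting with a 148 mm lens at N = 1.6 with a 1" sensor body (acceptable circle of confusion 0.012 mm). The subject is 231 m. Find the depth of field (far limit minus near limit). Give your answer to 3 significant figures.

Hyperfocal distance H = f²/(N·c) + f = 148²/(1.6 × 0.012) + 148 = 21904/0.0192 + 148 ≈ 1140981.3 mm ≈ 1141 m.
Near limit Dn = s·(H − f)/(H + s − 2f) = 231000 × (1140981.3 − 148) / (1140981.3 + 231000 − 2 × 148) = 231000 × 1140833.3 / 1371685.3 ≈ 192123 mm.
Far limit Df = s·(H − f)/(H − s) = 231000 × (1140981.3 − 148) / (1140981.3 − 231000) = 231000 × 1140833.3 / 909981.3 ≈ 289602 mm.
Depth of field = Df − Dn = 289602 − 192123 ≈ 97479 mm ≈ 97.5 m.

97.5 m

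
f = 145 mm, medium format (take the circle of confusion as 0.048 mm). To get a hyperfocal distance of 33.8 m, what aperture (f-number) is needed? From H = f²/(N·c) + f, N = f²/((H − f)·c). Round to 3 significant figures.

Rearrange H = f²/(N·c) + f for N: N = f² / ((H − f)·c).
N = 145² / ((33800 − 145) × 0.048) = 21025 / 1615 ≈ 13.

f/13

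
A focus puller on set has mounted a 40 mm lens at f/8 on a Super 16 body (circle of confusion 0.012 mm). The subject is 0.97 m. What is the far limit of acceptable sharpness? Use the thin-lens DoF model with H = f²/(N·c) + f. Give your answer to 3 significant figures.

1.03 m

Hyperfocal distance H = f²/(N·c) + f = 40²/(8 × 0.012) + 40 = 1600/0.096 + 40 ≈ 16706.7 mm ≈ 16.71 m.
Far limit Df = s·(H − f)/(H − s) = 970 × (16706.7 − 40) / (16706.7 − 970) = 970 × 16666.7 / 15736.7 ≈ 1027.3 mm ≈ 1.03 m.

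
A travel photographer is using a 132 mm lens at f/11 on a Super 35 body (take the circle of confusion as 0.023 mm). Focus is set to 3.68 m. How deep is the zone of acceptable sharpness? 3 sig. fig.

380 mm

Hyperfocal distance H = f²/(N·c) + f = 132²/(11 × 0.023) + 132 = 17424/0.253 + 132 ≈ 69001.6 mm ≈ 69.00 m.
Near limit Dn = s·(H − f)/(H + s − 2f) = 3680 × (69001.6 − 132) / (69001.6 + 3680 − 2 × 132) = 3680 × 68869.6 / 72417.6 ≈ 3499.70 mm.
Far limit Df = s·(H − f)/(H − s) = 3680 × (69001.6 − 132) / (69001.6 − 3680) = 3680 × 68869.6 / 65321.6 ≈ 3879.88 mm.
Depth of field = Df − Dn = 3879.88 − 3499.70 ≈ 380.18 mm.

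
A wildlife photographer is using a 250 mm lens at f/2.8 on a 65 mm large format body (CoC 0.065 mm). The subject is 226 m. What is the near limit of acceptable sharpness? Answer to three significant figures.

136 m

Hyperfocal distance H = f²/(N·c) + f = 250²/(2.8 × 0.065) + 250 = 62500/0.182 + 250 ≈ 343656.6 mm ≈ 343.7 m.
Near limit Dn = s·(H − f)/(H + s − 2f) = 226000 × (343656.6 − 250) / (343656.6 + 226000 − 2 × 250) = 226000 × 343406.6 / 569156.6 ≈ 136359 mm ≈ 136 m.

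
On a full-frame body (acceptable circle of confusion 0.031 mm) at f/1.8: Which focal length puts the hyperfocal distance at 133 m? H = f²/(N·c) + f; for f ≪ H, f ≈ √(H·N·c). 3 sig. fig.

86.1 mm

From H = f²/(N·c) + f, with f ≪ H: f ≈ √(H·N·c) = √(133000 × 1.8 × 0.031) = √7421.4 ≈ 86.15 mm.
Exact: f² + N·c·f − N·c·H = 0 ⇒ f = (−N·c + √((N·c)² + 4·N·c·H))/2 = (−0.0558 + √29686)/2 ≈ 86.120 mm ≈ 86.1 mm.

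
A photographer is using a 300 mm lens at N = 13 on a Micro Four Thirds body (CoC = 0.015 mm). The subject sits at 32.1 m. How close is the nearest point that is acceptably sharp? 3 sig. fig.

Hyperfocal distance H = f²/(N·c) + f = 300²/(13 × 0.015) + 300 = 90000/0.195 + 300 ≈ 461838.5 mm ≈ 461.8 m.
Near limit Dn = s·(H − f)/(H + s − 2f) = 32100 × (461838.5 − 300) / (461838.5 + 32100 − 2 × 300) = 32100 × 461538.5 / 493338.5 ≈ 30031 mm ≈ 30.0 m.

30.0 m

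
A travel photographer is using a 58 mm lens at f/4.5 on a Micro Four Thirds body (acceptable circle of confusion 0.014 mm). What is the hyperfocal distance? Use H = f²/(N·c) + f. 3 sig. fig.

Hyperfocal distance H = f²/(N·c) + f = 58²/(4.5 × 0.014) + 58 = 3364/0.063 + 58 ≈ 53454.8 mm ≈ 53.5 m.

53.5 m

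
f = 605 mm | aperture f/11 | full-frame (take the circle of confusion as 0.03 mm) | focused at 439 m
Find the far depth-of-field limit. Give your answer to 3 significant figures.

726 m

Hyperfocal distance H = f²/(N·c) + f = 605²/(11 × 0.03) + 605 = 366025/0.33 + 605 ≈ 1109771.7 mm ≈ 1110 m.
Far limit Df = s·(H − f)/(H − s) = 439000 × (1109771.7 − 605) / (1109771.7 − 439000) = 439000 × 1109166.7 / 670771.7 ≈ 725916 mm ≈ 726 m.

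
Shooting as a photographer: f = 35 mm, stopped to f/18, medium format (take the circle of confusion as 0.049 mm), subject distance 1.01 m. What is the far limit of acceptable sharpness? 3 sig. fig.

Hyperfocal distance H = f²/(N·c) + f = 35²/(18 × 0.049) + 35 = 1225/0.882 + 35 ≈ 1423.9 mm ≈ 1.424 m.
Far limit Df = s·(H − f)/(H − s) = 1010 × (1423.9 − 35) / (1423.9 − 1010) = 1010 × 1388.9 / 413.9 ≈ 3389.3 mm ≈ 3.39 m.

3.39 m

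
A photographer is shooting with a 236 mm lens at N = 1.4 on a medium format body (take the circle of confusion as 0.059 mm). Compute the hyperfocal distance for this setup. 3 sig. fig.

675 m

Hyperfocal distance H = f²/(N·c) + f = 236²/(1.4 × 0.059) + 236 = 55696/0.0826 + 236 ≈ 674521.7 mm ≈ 675 m.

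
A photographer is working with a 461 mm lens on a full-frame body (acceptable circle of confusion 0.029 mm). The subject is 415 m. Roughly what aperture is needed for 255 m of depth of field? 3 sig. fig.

f/5

Write h = H − f = f²/(N·c). The thin-lens limits are Dn = s·h/(h + (s−f)) and Df = s·h/(h − (s−f)), so DoF = Df − Dn = 2·s·(s−f)·h / (h² − (s−f)²).
That is a quadratic in h: DoF·h² − 2·s·(s−f)·h − DoF·(s−f)² = 0 ⇒ h = (s−f)·(s + √(s² + DoF²)) / DoF = 414539 × (415000 + √(415000² + 255000²)) / 255000 = 414539 × (415000 + 487083) / 255000 ≈ 1466465 mm.
Then N = f²/(c·h) = 461² / (0.029 × 1466465) = 212521 / 42527 ≈ 5.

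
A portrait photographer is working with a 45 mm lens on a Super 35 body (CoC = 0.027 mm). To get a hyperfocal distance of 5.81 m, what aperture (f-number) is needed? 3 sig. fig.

f/13

Rearrange H = f²/(N·c) + f for N: N = f² / ((H − f)·c).
N = 45² / ((5810 − 45) × 0.027) = 2025 / 155.7 ≈ 13.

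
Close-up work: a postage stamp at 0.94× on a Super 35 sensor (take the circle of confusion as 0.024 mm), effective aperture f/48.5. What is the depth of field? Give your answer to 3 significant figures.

2.63 mm

At magnification m, DoF ≈ 2·N_eff·c/m² = 2 × 48.5 × 0.024 / 0.94² = 2.328 / 0.8836 ≈ 2.63 mm.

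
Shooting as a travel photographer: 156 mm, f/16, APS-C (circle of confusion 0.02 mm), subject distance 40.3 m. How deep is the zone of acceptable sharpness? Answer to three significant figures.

Hyperfocal distance H = f²/(N·c) + f = 156²/(16 × 0.02) + 156 = 24336/0.32 + 156 ≈ 76206.0 mm ≈ 76.21 m.
Near limit Dn = s·(H − f)/(H + s − 2f) = 40300 × (76206.0 − 156) / (76206.0 + 40300 − 2 × 156) = 40300 × 76050.0 / 116194.0 ≈ 26377 mm.
Far limit Df = s·(H − f)/(H − s) = 40300 × (76206.0 − 156) / (76206.0 − 40300) = 40300 × 76050.0 / 35906.0 ≈ 85357 mm.
Depth of field = Df − Dn = 85357 − 26377 ≈ 58980 mm ≈ 59.0 m.

59.0 m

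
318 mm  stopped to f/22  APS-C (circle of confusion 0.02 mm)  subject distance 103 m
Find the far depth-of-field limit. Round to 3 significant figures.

Hyperfocal distance H = f²/(N·c) + f = 318²/(22 × 0.02) + 318 = 101124/0.44 + 318 ≈ 230145.3 mm ≈ 230.1 m.
Far limit Df = s·(H − f)/(H − s) = 103000 × (230145.3 − 318) / (230145.3 − 103000) = 103000 × 229827.3 / 127145.3 ≈ 186182 mm ≈ 186 m.

186 m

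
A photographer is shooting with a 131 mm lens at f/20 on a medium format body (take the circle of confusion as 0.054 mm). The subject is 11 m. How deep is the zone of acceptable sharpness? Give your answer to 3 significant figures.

28.3 m

Hyperfocal distance H = f²/(N·c) + f = 131²/(20 × 0.054) + 131 = 17161/1.08 + 131 ≈ 16020.8 mm ≈ 16.02 m.
Near limit Dn = s·(H − f)/(H + s − 2f) = 11000 × (16020.8 − 131) / (16020.8 + 11000 − 2 × 131) = 11000 × 15889.8 / 26758.8 ≈ 6532 mm.
Far limit Df = s·(H − f)/(H − s) = 11000 × (16020.8 − 131) / (16020.8 − 11000) = 11000 × 15889.8 / 5020.8 ≈ 34813 mm.
Depth of field = Df − Dn = 34813 − 6532 ≈ 28281 mm ≈ 28.3 m.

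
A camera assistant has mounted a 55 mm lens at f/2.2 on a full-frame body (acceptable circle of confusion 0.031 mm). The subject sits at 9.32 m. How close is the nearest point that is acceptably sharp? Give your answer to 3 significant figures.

Hyperfocal distance H = f²/(N·c) + f = 55²/(2.2 × 0.031) + 55 = 3025/0.0682 + 55 ≈ 44409.8 mm ≈ 44.41 m.
Near limit Dn = s·(H − f)/(H + s − 2f) = 9320 × (44409.8 − 55) / (44409.8 + 9320 − 2 × 55) = 9320 × 44354.8 / 53619.8 ≈ 7709.6 mm ≈ 7.71 m.

7.71 m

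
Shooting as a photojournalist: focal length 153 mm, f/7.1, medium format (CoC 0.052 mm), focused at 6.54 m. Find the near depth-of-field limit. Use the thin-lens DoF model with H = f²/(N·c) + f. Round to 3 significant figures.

Hyperfocal distance H = f²/(N·c) + f = 153²/(7.1 × 0.052) + 153 = 23409/0.3692 + 153 ≈ 63557.7 mm ≈ 63.56 m.
Near limit Dn = s·(H − f)/(H + s − 2f) = 6540 × (63557.7 − 153) / (63557.7 + 6540 − 2 × 153) = 6540 × 63404.7 / 69791.7 ≈ 5941.5 mm ≈ 5.94 m.

5.94 m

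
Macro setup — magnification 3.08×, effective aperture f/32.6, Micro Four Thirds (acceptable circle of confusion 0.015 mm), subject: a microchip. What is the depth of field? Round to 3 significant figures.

At magnification m, DoF ≈ 2·N_eff·c/m² = 2 × 32.6 × 0.015 / 3.08² = 0.978 / 9.486 ≈ 0.103 mm.

0.103 mm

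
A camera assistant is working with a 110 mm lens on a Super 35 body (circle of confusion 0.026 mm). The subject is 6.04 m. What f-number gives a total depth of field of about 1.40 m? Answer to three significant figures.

Write h = H − f = f²/(N·c). The thin-lens limits are Dn = s·h/(h + (s−f)) and Df = s·h/(h − (s−f)), so DoF = Df − Dn = 2·s·(s−f)·h / (h² − (s−f)²).
That is a quadratic in h: DoF·h² − 2·s·(s−f)·h − DoF·(s−f)² = 0 ⇒ h = (s−f)·(s + √(s² + DoF²)) / DoF = 5930 × (6040 + √(6040² + 1400²)) / 1400 = 5930 × (6040 + 6200.13) / 1400 ≈ 51846 mm.
Then N = f²/(c·h) = 110² / (0.026 × 51846) = 12100 / 1348.0 ≈ 8.98.

f/8.98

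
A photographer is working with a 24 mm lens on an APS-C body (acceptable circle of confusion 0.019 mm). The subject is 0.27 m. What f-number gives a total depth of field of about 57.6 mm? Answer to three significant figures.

f/13

Write h = H − f = f²/(N·c). The thin-lens limits are Dn = s·h/(h + (s−f)) and Df = s·h/(h − (s−f)), so DoF = Df − Dn = 2·s·(s−f)·h / (h² − (s−f)²).
That is a quadratic in h: DoF·h² − 2·s·(s−f)·h − DoF·(s−f)² = 0 ⇒ h = (s−f)·(s + √(s² + DoF²)) / DoF = 246 × (270 + √(270² + 57.6²)) / 57.6 = 246 × (270 + 276.076) / 57.6 ≈ 2332.2 mm.
Then N = f²/(c·h) = 24² / (0.019 × 2332.2) = 576 / 44.312 ≈ 13.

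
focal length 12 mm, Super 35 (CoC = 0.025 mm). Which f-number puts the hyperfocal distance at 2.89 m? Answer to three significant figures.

f/2.00

Rearrange H = f²/(N·c) + f for N: N = f² / ((H − f)·c).
N = 12² / ((2890 − 12) × 0.025) = 144 / 71.95 ≈ 2.00.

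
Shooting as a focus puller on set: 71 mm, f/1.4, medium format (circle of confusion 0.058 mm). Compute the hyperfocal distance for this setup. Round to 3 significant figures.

Hyperfocal distance H = f²/(N·c) + f = 71²/(1.4 × 0.058) + 71 = 5041/0.0812 + 71 ≈ 62152.3 mm ≈ 62.2 m.

62.2 m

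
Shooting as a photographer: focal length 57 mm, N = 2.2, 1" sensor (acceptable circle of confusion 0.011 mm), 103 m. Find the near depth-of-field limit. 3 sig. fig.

Hyperfocal distance H = f²/(N·c) + f = 57²/(2.2 × 0.011) + 57 = 3249/0.0242 + 57 ≈ 134313.2 mm ≈ 134.3 m.
Near limit Dn = s·(H − f)/(H + s − 2f) = 103000 × (134313.2 − 57) / (134313.2 + 103000 − 2 × 57) = 103000 × 134256.2 / 237199.2 ≈ 58299 mm ≈ 58.3 m.

58.3 m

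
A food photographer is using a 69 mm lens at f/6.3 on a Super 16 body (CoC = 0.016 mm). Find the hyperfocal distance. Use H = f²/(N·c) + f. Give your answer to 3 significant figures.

Hyperfocal distance H = f²/(N·c) + f = 69²/(6.3 × 0.016) + 69 = 4761/0.1008 + 69 ≈ 47301.1 mm ≈ 47.3 m.

47.3 m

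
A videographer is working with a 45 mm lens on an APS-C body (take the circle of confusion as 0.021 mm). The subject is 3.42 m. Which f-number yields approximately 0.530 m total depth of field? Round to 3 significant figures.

f/2.20

Write h = H − f = f²/(N·c). The thin-lens limits are Dn = s·h/(h + (s−f)) and Df = s·h/(h − (s−f)), so DoF = Df − Dn = 2·s·(s−f)·h / (h² − (s−f)²).
That is a quadratic in h: DoF·h² − 2·s·(s−f)·h − DoF·(s−f)² = 0 ⇒ h = (s−f)·(s + √(s² + DoF²)) / DoF = 3375 × (3420 + √(3420² + 530²)) / 530 = 3375 × (3420 + 3460.82) / 530 ≈ 43817 mm.
Then N = f²/(c·h) = 45² / (0.021 × 43817) = 2025 / 920.15 ≈ 2.20.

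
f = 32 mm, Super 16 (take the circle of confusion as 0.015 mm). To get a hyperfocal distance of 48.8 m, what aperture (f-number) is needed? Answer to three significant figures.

f/1.40

Rearrange H = f²/(N·c) + f for N: N = f² / ((H − f)·c).
N = 32² / ((48800 − 32) × 0.015) = 1024 / 731.5 ≈ 1.40.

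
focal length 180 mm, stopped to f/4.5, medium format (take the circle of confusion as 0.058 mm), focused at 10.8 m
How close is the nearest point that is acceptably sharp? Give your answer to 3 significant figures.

9.95 m

Hyperfocal distance H = f²/(N·c) + f = 180²/(4.5 × 0.058) + 180 = 32400/0.261 + 180 ≈ 124317.9 mm ≈ 124.3 m.
Near limit Dn = s·(H − f)/(H + s − 2f) = 10800 × (124317.9 − 180) / (124317.9 + 10800 − 2 × 180) = 10800 × 124137.9 / 134757.9 ≈ 9948.9 mm ≈ 9.95 m.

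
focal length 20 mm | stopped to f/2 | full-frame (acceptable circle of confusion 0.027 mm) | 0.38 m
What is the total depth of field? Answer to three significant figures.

37.0 mm

Hyperfocal distance H = f²/(N·c) + f = 20²/(2 × 0.027) + 20 = 400/0.054 + 20 ≈ 7427.4 mm ≈ 7.427 m.
Near limit Dn = s·(H − f)/(H + s − 2f) = 380 × (7427.4 − 20) / (7427.4 + 380 − 2 × 20) = 380 × 7407.4 / 7767.4 ≈ 362.388 mm.
Far limit Df = s·(H − f)/(H − s) = 380 × (7427.4 − 20) / (7427.4 − 380) = 380 × 7407.4 / 7047.4 ≈ 399.411 mm.
Depth of field = Df − Dn = 399.411 − 362.388 ≈ 37.023 mm.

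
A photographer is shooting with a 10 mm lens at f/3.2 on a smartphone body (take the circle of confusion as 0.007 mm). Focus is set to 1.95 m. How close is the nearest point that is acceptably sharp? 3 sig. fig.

1.36 m

Hyperfocal distance H = f²/(N·c) + f = 10²/(3.2 × 0.007) + 10 = 100/0.0224 + 10 ≈ 4474.3 mm ≈ 4.474 m.
Near limit Dn = s·(H − f)/(H + s − 2f) = 1950 × (4474.3 − 10) / (4474.3 + 1950 − 2 × 10) = 1950 × 4464.3 / 6404.3 ≈ 1359.3 mm ≈ 1.36 m.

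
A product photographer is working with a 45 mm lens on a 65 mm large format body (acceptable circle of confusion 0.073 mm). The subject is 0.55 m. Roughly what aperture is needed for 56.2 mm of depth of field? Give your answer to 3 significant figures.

Write h = H − f = f²/(N·c). The thin-lens limits are Dn = s·h/(h + (s−f)) and Df = s·h/(h − (s−f)), so DoF = Df − Dn = 2·s·(s−f)·h / (h² − (s−f)²).
That is a quadratic in h: DoF·h² − 2·s·(s−f)·h − DoF·(s−f)² = 0 ⇒ h = (s−f)·(s + √(s² + DoF²)) / DoF = 505 × (550 + √(550² + 56.2²)) / 56.2 = 505 × (550 + 552.864) / 56.2 ≈ 9910.1 mm.
Then N = f²/(c·h) = 45² / (0.073 × 9910.1) = 2025 / 723.44 ≈ 2.80.

f/2.80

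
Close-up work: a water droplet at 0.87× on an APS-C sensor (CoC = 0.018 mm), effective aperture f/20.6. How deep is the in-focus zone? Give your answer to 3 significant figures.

0.980 mm

At magnification m, DoF ≈ 2·N_eff·c/m² = 2 × 20.6 × 0.018 / 0.87² = 0.7416 / 0.7569 ≈ 0.98 mm.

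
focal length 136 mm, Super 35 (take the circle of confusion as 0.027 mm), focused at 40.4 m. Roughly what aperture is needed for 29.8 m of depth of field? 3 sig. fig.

Write h = H − f = f²/(N·c). The thin-lens limits are Dn = s·h/(h + (s−f)) and Df = s·h/(h − (s−f)), so DoF = Df − Dn = 2·s·(s−f)·h / (h² − (s−f)²).
That is a quadratic in h: DoF·h² − 2·s·(s−f)·h − DoF·(s−f)² = 0 ⇒ h = (s−f)·(s + √(s² + DoF²)) / DoF = 40264 × (40400 + √(40400² + 29800²)) / 29800 = 40264 × (40400 + 50201.6) / 29800 ≈ 122416 mm.
Then N = f²/(c·h) = 136² / (0.027 × 122416) = 18496 / 3305.2 ≈ 5.60.

f/5.60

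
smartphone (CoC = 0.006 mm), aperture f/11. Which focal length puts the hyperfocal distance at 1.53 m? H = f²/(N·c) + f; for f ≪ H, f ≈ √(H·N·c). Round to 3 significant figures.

From H = f²/(N·c) + f, with f ≪ H: f ≈ √(H·N·c) = √(1530 × 11 × 0.006) = √100.98 ≈ 10.05 mm.
Exact: f² + N·c·f − N·c·H = 0 ⇒ f = (−N·c + √((N·c)² + 4·N·c·H))/2 = (−0.066 + √403.92)/2 ≈ 10.016 mm ≈ 10.0 mm.

10.0 mm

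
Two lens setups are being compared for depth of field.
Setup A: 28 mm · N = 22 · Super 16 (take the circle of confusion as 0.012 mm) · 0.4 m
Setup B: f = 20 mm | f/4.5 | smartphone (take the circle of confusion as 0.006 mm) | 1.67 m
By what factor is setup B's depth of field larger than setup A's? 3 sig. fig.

Setup A: H = 28²/(22×0.012) + 28 ≈ 2997.7 mm; DoF = Df − Dn = 457.28 − 355.47 ≈ 101.81 mm.
Setup B: H = 20²/(4.5×0.006) + 20 ≈ 14834.8 mm; DoF = Df − Dn = 1879.31 − 1502.64 ≈ 376.67 mm.
Ratio = 376.67 / 101.81 ≈ 3.70.

3.70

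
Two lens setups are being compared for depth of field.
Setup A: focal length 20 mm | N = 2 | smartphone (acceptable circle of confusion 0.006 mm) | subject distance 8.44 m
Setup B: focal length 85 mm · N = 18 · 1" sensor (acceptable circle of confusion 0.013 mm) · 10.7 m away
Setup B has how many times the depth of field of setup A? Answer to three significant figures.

1.83

Setup A: H = 20²/(2×0.006) + 20 ≈ 33353.3 mm; DoF = Df − Dn = 11292.5 − 6738.0 ≈ 4554.5 mm.
Setup B: H = 85²/(18×0.013) + 85 ≈ 30961.1 mm; DoF = Df − Dn = 16305.8 − 7962.5 ≈ 8343.3 mm.
Ratio = 8343.3 / 4554.5 ≈ 1.83.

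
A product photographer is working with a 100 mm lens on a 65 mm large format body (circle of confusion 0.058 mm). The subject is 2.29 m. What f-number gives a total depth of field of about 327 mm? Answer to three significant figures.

f/5.59

Write h = H − f = f²/(N·c). The thin-lens limits are Dn = s·h/(h + (s−f)) and Df = s·h/(h − (s−f)), so DoF = Df − Dn = 2·s·(s−f)·h / (h² − (s−f)²).
That is a quadratic in h: DoF·h² − 2·s·(s−f)·h − DoF·(s−f)² = 0 ⇒ h = (s−f)·(s + √(s² + DoF²)) / DoF = 2190 × (2290 + √(2290² + 327²)) / 327 = 2190 × (2290 + 2313.23) / 327 ≈ 30829 mm.
Then N = f²/(c·h) = 100² / (0.058 × 30829) = 10000 / 1788.1 ≈ 5.59.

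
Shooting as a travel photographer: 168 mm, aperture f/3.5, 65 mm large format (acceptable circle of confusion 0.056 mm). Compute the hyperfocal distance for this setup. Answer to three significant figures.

Hyperfocal distance H = f²/(N·c) + f = 168²/(3.5 × 0.056) + 168 = 28224/0.196 + 168 ≈ 144168.0 mm ≈ 144 m.

144 m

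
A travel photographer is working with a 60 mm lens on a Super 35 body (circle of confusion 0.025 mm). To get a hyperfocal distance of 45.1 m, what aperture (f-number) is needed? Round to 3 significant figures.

Rearrange H = f²/(N·c) + f for N: N = f² / ((H − f)·c).
N = 60² / ((45100 − 60) × 0.025) = 3600 / 1126 ≈ 3.20.

f/3.20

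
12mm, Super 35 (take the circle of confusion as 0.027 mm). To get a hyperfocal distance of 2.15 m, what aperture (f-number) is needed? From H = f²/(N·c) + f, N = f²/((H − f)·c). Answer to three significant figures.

Rearrange H = f²/(N·c) + f for N: N = f² / ((H − f)·c).
N = 12² / ((2150 − 12) × 0.027) = 144 / 57.73 ≈ 2.49.

f/2.49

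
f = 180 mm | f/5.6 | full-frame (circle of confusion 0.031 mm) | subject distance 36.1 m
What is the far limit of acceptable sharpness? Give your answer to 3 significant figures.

44.7 m

Hyperfocal distance H = f²/(N·c) + f = 180²/(5.6 × 0.031) + 180 = 32400/0.1736 + 180 ≈ 186815.9 mm ≈ 186.8 m.
Far limit Df = s·(H − f)/(H − s) = 36100 × (186815.9 − 180) / (186815.9 − 36100) = 36100 × 186635.9 / 150715.9 ≈ 44704 mm ≈ 44.7 m.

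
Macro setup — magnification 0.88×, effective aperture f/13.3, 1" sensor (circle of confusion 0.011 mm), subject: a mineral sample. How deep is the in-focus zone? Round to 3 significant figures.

At magnification m, DoF ≈ 2·N_eff·c/m² = 2 × 13.3 × 0.011 / 0.88² = 0.2926 / 0.7744 ≈ 0.378 mm.

0.378 mm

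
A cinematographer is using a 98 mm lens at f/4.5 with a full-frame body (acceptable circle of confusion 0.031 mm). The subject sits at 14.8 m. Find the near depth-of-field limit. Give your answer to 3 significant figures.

12.2 m

Hyperfocal distance H = f²/(N·c) + f = 98²/(4.5 × 0.031) + 98 = 9604/0.1395 + 98 ≈ 68943.9 mm ≈ 68.94 m.
Near limit Dn = s·(H − f)/(H + s − 2f) = 14800 × (68943.9 − 98) / (68943.9 + 14800 − 2 × 98) = 14800 × 68845.9 / 83547.9 ≈ 12196 mm ≈ 12.2 m.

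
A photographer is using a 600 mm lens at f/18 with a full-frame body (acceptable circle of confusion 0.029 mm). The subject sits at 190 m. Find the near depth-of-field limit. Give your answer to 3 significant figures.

Hyperfocal distance H = f²/(N·c) + f = 600²/(18 × 0.029) + 600 = 360000/0.522 + 600 ≈ 690255.2 mm ≈ 690.3 m.
Near limit Dn = s·(H − f)/(H + s − 2f) = 190000 × (690255.2 − 600) / (690255.2 + 190000 − 2 × 600) = 190000 × 689655.2 / 879055.2 ≈ 149063 mm ≈ 149 m.

149 m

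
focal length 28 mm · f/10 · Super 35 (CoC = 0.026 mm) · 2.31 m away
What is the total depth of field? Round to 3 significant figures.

8.18 m

Hyperfocal distance H = f²/(N·c) + f = 28²/(10 × 0.026) + 28 = 784/0.26 + 28 ≈ 3043.4 mm ≈ 3.043 m.
Near limit Dn = s·(H − f)/(H + s − 2f) = 2310 × (3043.4 − 28) / (3043.4 + 2310 − 2 × 28) = 2310 × 3015.4 / 5297.4 ≈ 1314.9 mm.
Far limit Df = s·(H − f)/(H − s) = 2310 × (3043.4 − 28) / (3043.4 − 2310) = 2310 × 3015.4 / 733.4 ≈ 9497.8 mm.
Depth of field = Df − Dn = 9497.8 − 1314.9 ≈ 8182.9 mm ≈ 8.18 m.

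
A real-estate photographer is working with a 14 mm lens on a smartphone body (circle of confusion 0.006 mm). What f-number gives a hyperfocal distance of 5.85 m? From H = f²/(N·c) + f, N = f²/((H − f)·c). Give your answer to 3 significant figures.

f/5.60

Rearrange H = f²/(N·c) + f for N: N = f² / ((H − f)·c).
N = 14² / ((5850 − 14) × 0.006) = 196 / 35.02 ≈ 5.60.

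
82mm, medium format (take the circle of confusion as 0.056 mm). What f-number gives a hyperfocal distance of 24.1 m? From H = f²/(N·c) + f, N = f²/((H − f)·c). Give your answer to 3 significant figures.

Rearrange H = f²/(N·c) + f for N: N = f² / ((H − f)·c).
N = 82² / ((24100 − 82) × 0.056) = 6724 / 1345 ≈ 5.

f/5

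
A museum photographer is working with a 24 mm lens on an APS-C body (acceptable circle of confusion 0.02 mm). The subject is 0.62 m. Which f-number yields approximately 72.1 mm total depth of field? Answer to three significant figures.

f/2.80

Write h = H − f = f²/(N·c). The thin-lens limits are Dn = s·h/(h + (s−f)) and Df = s·h/(h − (s−f)), so DoF = Df − Dn = 2·s·(s−f)·h / (h² − (s−f)²).
That is a quadratic in h: DoF·h² − 2·s·(s−f)·h − DoF·(s−f)² = 0 ⇒ h = (s−f)·(s + √(s² + DoF²)) / DoF = 596 × (620 + √(620² + 72.1²)) / 72.1 = 596 × (620 + 624.178) / 72.1 ≈ 10285 mm.
Then N = f²/(c·h) = 24² / (0.02 × 10285) = 576 / 205.69 ≈ 2.80.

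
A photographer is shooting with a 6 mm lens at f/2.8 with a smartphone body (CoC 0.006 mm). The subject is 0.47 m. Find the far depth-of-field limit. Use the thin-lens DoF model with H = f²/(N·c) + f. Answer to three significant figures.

0.600 m

Hyperfocal distance H = f²/(N·c) + f = 6²/(2.8 × 0.006) + 6 = 36/0.0168 + 6 ≈ 2148.9 mm ≈ 2.149 m.
Far limit Df = s·(H − f)/(H − s) = 470 × (2148.9 − 6) / (2148.9 − 470) = 470 × 2142.9 / 1678.9 ≈ 599.90 mm ≈ 0.600 m.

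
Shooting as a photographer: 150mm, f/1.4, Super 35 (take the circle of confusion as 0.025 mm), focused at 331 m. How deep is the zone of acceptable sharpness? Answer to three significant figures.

463 m

Hyperfocal distance H = f²/(N·c) + f = 150²/(1.4 × 0.025) + 150 = 22500/0.035 + 150 ≈ 643007.1 mm ≈ 643.0 m.
Near limit Dn = s·(H − f)/(H + s − 2f) = 331000 × (643007.1 − 150) / (643007.1 + 331000 − 2 × 150) = 331000 × 642857.1 / 973707.1 ≈ 218532 mm.
Far limit Df = s·(H − f)/(H − s) = 331000 × (643007.1 − 150) / (643007.1 − 331000) = 331000 × 642857.1 / 312007.1 ≈ 681990 mm.
Depth of field = Df − Dn = 681990 − 218532 ≈ 463458 mm ≈ 463 m.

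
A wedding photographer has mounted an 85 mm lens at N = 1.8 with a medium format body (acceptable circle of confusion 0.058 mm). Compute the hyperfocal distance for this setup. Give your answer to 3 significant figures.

Hyperfocal distance H = f²/(N·c) + f = 85²/(1.8 × 0.058) + 85 = 7225/0.1044 + 85 ≈ 69290.0 mm ≈ 69.3 m.

69.3 m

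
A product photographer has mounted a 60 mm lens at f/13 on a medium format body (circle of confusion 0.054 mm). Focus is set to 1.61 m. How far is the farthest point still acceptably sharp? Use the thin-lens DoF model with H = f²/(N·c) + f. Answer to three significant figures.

Hyperfocal distance H = f²/(N·c) + f = 60²/(13 × 0.054) + 60 = 3600/0.702 + 60 ≈ 5188.2 mm ≈ 5.188 m.
Far limit Df = s·(H − f)/(H − s) = 1610 × (5188.2 − 60) / (5188.2 − 1610) = 1610 × 5128.2 / 3578.2 ≈ 2307.4 mm ≈ 2.31 m.

2.31 m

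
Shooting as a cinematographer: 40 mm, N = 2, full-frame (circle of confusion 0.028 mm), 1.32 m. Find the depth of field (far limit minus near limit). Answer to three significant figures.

Hyperfocal distance H = f²/(N·c) + f = 40²/(2 × 0.028) + 40 = 1600/0.056 + 40 ≈ 28611.4 mm ≈ 28.61 m.
Near limit Dn = s·(H − f)/(H + s − 2f) = 1320 × (28611.4 − 40) / (28611.4 + 1320 − 2 × 40) = 1320 × 28571.4 / 29851.4 ≈ 1263.40 mm.
Far limit Df = s·(H − f)/(H − s) = 1320 × (28611.4 − 40) / (28611.4 − 1320) = 1320 × 28571.4 / 27291.4 ≈ 1381.91 mm.
Depth of field = Df − Dn = 1381.91 − 1263.40 ≈ 118.51 mm.

119 mm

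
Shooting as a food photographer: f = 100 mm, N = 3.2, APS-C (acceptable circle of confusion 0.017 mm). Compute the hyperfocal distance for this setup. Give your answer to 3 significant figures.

Hyperfocal distance H = f²/(N·c) + f = 100²/(3.2 × 0.017) + 100 = 10000/0.0544 + 100 ≈ 183923.5 mm ≈ 184 m.

184 m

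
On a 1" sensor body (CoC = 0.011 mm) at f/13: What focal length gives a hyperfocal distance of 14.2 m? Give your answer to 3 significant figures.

45.0 mm

From H = f²/(N·c) + f, with f ≪ H: f ≈ √(H·N·c) = √(14200 × 13 × 0.011) = √2030.6 ≈ 45.06 mm.
Exact: f² + N·c·f − N·c·H = 0 ⇒ f = (−N·c + √((N·c)² + 4·N·c·H))/2 = (−0.143 + √8122.4)/2 ≈ 44.991 mm ≈ 45.0 mm.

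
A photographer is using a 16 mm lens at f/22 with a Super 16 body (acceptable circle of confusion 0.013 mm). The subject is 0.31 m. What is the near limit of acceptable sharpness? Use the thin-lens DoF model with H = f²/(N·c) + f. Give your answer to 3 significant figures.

Hyperfocal distance H = f²/(N·c) + f = 16²/(22 × 0.013) + 16 = 256/0.286 + 16 ≈ 911.1 mm ≈ 0.911 m.
Near limit Dn = s·(H − f)/(H + s − 2f) = 310 × (911.1 − 16) / (911.1 + 310 − 2 × 16) = 310 × 895.1 / 1189.1 ≈ 233.35 mm.

233 mm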